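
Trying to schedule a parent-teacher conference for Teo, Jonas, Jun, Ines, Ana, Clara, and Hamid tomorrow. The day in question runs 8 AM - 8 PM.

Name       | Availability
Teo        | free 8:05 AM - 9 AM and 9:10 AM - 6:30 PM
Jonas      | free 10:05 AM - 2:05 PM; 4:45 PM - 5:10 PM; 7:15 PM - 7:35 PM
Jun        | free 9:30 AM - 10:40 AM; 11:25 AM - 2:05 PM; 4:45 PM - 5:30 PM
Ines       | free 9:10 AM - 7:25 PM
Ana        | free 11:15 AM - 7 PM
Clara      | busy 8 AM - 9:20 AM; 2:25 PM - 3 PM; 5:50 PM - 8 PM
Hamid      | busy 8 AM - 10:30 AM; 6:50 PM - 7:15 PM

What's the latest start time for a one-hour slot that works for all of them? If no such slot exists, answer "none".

13:05

Teo free: 08:05-09:00, 09:10-18:30.
Jonas free: 10:05-14:05, 16:45-17:10, 19:15-19:35.
Jun free: 09:30-10:40, 11:25-14:05, 16:45-17:30.
Ines free: 09:10-19:25.
Ana free: 11:15-19:00.
Clara free: 09:20-14:25, 15:00-17:50 (invert busy blocks within the working day).
Hamid free: 10:30-18:50, 19:15-20:00 (invert busy blocks within the working day).
Teo ∩ Jonas: 10:05-14:05, 16:45-17:10.
Teo ∩ Jonas ∩ Jun: 10:05-10:40, 11:25-14:05, 16:45-17:10.
Teo ∩ Jonas ∩ Jun ∩ Ines: 10:05-10:40, 11:25-14:05, 16:45-17:10.
Teo ∩ Jonas ∩ Jun ∩ Ines ∩ Ana: 11:25-14:05, 16:45-17:10.
Teo ∩ Jonas ∩ Jun ∩ Ines ∩ Ana ∩ Clara: 11:25-14:05, 16:45-17:10.
Teo ∩ Jonas ∩ Jun ∩ Ines ∩ Ana ∩ Clara ∩ Hamid: 11:25-14:05, 16:45-17:10.
Those are the intersection windows.
The last common window of at least 60 minutes is 11:25-14:05; a 60-minute meeting can start as late as 13:05 and still end by 14:05.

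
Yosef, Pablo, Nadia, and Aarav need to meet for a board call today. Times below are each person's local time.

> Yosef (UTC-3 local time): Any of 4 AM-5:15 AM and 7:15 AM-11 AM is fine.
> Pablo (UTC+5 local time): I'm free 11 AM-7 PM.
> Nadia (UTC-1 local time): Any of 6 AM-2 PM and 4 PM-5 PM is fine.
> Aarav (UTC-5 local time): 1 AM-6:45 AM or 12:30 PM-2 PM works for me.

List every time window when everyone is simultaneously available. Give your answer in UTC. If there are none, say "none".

07:00-08:15, 10:15-11:45

Yosef in UTC: 07:00-08:15, 10:15-14:00 (add 3h to convert from UTC-3).
Pablo in UTC: 06:00-14:00 (subtract 5h to convert from UTC+5).
Nadia in UTC: 07:00-15:00, 17:00-18:00 (add 1h to convert from UTC-1).
Aarav in UTC: 06:00-11:45, 17:30-19:00 (add 5h to convert from UTC-5).
Yosef ∩ Pablo: 07:00-08:15, 10:15-14:00.
Yosef ∩ Pablo ∩ Nadia: 07:00-08:15, 10:15-14:00.
Yosef ∩ Pablo ∩ Nadia ∩ Aarav: 07:00-08:15, 10:15-11:45.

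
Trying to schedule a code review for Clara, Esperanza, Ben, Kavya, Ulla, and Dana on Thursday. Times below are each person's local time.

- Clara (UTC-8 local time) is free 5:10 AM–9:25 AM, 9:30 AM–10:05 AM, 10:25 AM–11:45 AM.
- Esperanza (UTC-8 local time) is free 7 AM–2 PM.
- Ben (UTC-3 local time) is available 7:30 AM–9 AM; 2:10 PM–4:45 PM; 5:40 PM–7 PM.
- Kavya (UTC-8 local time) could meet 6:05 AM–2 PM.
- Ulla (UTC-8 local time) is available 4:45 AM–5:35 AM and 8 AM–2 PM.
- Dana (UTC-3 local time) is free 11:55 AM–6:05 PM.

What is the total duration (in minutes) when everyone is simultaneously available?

130

Clara in UTC: 13:10-17:25, 17:30-18:05, 18:25-19:45 (add 8h to convert from UTC-8).
Esperanza in UTC: 15:00-22:00 (add 8h to convert from UTC-8).
Ben in UTC: 10:30-12:00, 17:10-19:45, 20:40-22:00 (add 3h to convert from UTC-3).
Kavya in UTC: 14:05-22:00 (add 8h to convert from UTC-8).
Ulla in UTC: 12:45-13:35, 16:00-22:00 (add 8h to convert from UTC-8).
Dana in UTC: 14:55-21:05 (add 3h to convert from UTC-3).
Clara ∩ Esperanza: 15:00-17:25, 17:30-18:05, 18:25-19:45.
Clara ∩ Esperanza ∩ Ben: 17:10-17:25, 17:30-18:05, 18:25-19:45.
Clara ∩ Esperanza ∩ Ben ∩ Kavya: 17:10-17:25, 17:30-18:05, 18:25-19:45.
Clara ∩ Esperanza ∩ Ben ∩ Kavya ∩ Ulla: 17:10-17:25, 17:30-18:05, 18:25-19:45.
Clara ∩ Esperanza ∩ Ben ∩ Kavya ∩ Ulla ∩ Dana: 17:10-17:25, 17:30-18:05, 18:25-19:45.
Summing the common windows: 15 + 35 + 80 = 130 minutes.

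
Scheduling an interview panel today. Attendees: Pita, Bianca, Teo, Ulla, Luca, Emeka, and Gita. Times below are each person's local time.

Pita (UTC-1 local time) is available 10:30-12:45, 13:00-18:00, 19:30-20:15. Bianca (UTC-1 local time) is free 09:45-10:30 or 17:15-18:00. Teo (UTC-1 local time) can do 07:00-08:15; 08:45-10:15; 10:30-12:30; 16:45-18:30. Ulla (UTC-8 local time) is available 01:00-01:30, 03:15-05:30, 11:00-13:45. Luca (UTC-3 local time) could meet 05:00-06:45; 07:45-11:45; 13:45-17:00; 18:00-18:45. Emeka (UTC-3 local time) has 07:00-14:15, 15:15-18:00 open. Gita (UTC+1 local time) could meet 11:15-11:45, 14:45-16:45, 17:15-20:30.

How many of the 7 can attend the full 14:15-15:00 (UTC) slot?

Pita in UTC: 11:30-13:45, 14:00-19:00, 20:30-21:15 (add 1h to convert from UTC-1).
Bianca in UTC: 10:45-11:30, 18:15-19:00 (add 1h to convert from UTC-1).
Teo in UTC: 08:00-09:15, 09:45-11:15, 11:30-13:30, 17:45-19:30 (add 1h to convert from UTC-1).
Ulla in UTC: 09:00-09:30, 11:15-13:30, 19:00-21:45 (add 8h to convert from UTC-8).
Luca in UTC: 08:00-09:45, 10:45-14:45, 16:45-20:00, 21:00-21:45 (add 3h to convert from UTC-3).
Emeka in UTC: 10:00-17:15, 18:15-21:00 (add 3h to convert from UTC-3).
Gita in UTC: 10:15-10:45, 13:45-15:45, 16:15-19:30 (subtract 1h to convert from UTC+1).
Pita, Emeka, and Gita can make the full 14:15-15:00 slot — that's 3.

3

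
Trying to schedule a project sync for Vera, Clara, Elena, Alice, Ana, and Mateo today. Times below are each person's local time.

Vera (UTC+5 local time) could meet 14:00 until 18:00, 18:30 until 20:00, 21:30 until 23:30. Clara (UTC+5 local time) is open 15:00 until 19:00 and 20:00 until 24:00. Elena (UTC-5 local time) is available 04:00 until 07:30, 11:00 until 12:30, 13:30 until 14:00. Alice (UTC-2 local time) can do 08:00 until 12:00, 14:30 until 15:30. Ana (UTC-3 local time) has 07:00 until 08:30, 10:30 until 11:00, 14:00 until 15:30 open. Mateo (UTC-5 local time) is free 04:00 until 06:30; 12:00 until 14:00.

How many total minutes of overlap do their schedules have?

Vera in UTC: 09:00-13:00, 13:30-15:00, 16:30-18:30 (subtract 5h to convert from UTC+5).
Clara in UTC: 10:00-14:00, 15:00-19:00 (subtract 5h to convert from UTC+5).
Elena in UTC: 09:00-12:30, 16:00-17:30, 18:30-19:00 (add 5h to convert from UTC-5).
Alice in UTC: 10:00-14:00, 16:30-17:30 (add 2h to convert from UTC-2).
Ana in UTC: 10:00-11:30, 13:30-14:00, 17:00-18:30 (add 3h to convert from UTC-3).
Mateo in UTC: 09:00-11:30, 17:00-19:00 (add 5h to convert from UTC-5).
Vera ∩ Clara: 10:00-13:00, 13:30-14:00, 16:30-18:30.
Vera ∩ Clara ∩ Elena: 10:00-12:30, 16:30-17:30.
Vera ∩ Clara ∩ Elena ∩ Alice: 10:00-12:30, 16:30-17:30.
Vera ∩ Clara ∩ Elena ∩ Alice ∩ Ana: 10:00-11:30, 17:00-17:30.
Vera ∩ Clara ∩ Elena ∩ Alice ∩ Ana ∩ Mateo: 10:00-11:30, 17:00-17:30.
Summing the common windows: 90 + 30 = 120 minutes.

120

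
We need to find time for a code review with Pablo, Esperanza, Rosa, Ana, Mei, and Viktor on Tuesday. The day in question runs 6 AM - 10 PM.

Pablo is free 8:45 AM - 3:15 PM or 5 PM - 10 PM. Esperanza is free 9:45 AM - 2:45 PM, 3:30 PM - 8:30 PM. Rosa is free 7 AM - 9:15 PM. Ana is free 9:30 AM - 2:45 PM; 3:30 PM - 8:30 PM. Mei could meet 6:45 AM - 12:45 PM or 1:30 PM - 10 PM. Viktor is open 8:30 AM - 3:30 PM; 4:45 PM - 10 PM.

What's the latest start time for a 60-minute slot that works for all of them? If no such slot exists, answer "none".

Pablo ∩ Esperanza: 09:45-14:45, 17:00-20:30.
Pablo ∩ Esperanza ∩ Rosa: 09:45-14:45, 17:00-20:30.
Pablo ∩ Esperanza ∩ Rosa ∩ Ana: 09:45-14:45, 17:00-20:30.
Pablo ∩ Esperanza ∩ Rosa ∩ Ana ∩ Mei: 09:45-12:45, 13:30-14:45, 17:00-20:30.
Pablo ∩ Esperanza ∩ Rosa ∩ Ana ∩ Mei ∩ Viktor: 09:45-12:45, 13:30-14:45, 17:00-20:30.
The last common window of at least 60 minutes is 17:00-20:30; a 60-minute meeting can start as late as 19:30 and still end by 20:30.

19:30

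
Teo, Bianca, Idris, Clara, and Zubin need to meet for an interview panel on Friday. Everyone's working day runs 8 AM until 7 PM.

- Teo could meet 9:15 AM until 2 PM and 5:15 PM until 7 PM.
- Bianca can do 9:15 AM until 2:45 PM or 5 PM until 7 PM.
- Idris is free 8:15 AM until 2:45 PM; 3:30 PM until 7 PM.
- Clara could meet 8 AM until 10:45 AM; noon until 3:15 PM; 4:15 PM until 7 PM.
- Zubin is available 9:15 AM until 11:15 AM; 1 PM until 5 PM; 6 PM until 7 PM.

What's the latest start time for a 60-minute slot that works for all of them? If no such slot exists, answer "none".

18:00

Teo ∩ Bianca: 09:15-14:00, 17:15-19:00.
Teo ∩ Bianca ∩ Idris: 09:15-14:00, 17:15-19:00.
Teo ∩ Bianca ∩ Idris ∩ Clara: 09:15-10:45, 12:00-14:00, 17:15-19:00.
Teo ∩ Bianca ∩ Idris ∩ Clara ∩ Zubin: 09:15-10:45, 13:00-14:00, 18:00-19:00.
So the common availability across everyone is 09:15-10:45, 13:00-14:00, 18:00-19:00.
The last common window of at least 60 minutes is 18:00-19:00; a 60-minute meeting can start as late as 18:00 and still end by 19:00.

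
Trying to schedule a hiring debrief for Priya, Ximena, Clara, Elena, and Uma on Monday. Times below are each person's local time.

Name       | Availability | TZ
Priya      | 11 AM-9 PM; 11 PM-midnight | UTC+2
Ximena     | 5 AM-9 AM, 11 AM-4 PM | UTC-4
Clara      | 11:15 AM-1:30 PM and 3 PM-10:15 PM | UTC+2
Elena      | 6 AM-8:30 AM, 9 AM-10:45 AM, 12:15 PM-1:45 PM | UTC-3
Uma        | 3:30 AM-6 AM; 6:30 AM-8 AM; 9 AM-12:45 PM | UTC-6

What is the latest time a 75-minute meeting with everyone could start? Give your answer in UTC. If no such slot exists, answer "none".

Priya in UTC: 09:00-19:00, 21:00-22:00 (subtract 2h to convert from UTC+2).
Ximena in UTC: 09:00-13:00, 15:00-20:00 (add 4h to convert from UTC-4).
Clara in UTC: 09:15-11:30, 13:00-20:15 (subtract 2h to convert from UTC+2).
Elena in UTC: 09:00-11:30, 12:00-13:45, 15:15-16:45 (add 3h to convert from UTC-3).
Uma in UTC: 09:30-12:00, 12:30-14:00, 15:00-18:45 (add 6h to convert from UTC-6).
Priya ∩ Ximena: 09:00-13:00, 15:00-19:00.
Priya ∩ Ximena ∩ Clara: 09:15-11:30, 15:00-19:00.
Priya ∩ Ximena ∩ Clara ∩ Elena: 09:15-11:30, 15:15-16:45.
Priya ∩ Ximena ∩ Clara ∩ Elena ∩ Uma: 09:30-11:30, 15:15-16:45.
So the common availability across everyone is 09:30-11:30, 15:15-16:45.
The last common window of at least 75 minutes is 15:15-16:45; a 75-minute meeting can start as late as 15:30 and still end by 16:45.

15:30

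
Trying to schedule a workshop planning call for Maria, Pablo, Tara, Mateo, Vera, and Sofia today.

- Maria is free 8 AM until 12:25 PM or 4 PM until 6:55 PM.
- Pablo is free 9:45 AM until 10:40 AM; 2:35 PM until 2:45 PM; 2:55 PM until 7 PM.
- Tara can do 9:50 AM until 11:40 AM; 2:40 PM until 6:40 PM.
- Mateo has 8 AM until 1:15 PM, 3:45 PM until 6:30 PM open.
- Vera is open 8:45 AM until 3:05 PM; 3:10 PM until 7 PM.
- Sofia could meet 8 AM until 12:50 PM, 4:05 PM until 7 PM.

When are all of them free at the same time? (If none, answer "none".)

09:50-10:40, 16:05-18:30

Maria ∩ Pablo: 09:45-10:40, 16:00-18:55.
Maria ∩ Pablo ∩ Tara: 09:50-10:40, 16:00-18:40.
Maria ∩ Pablo ∩ Tara ∩ Mateo: 09:50-10:40, 16:00-18:30.
Maria ∩ Pablo ∩ Tara ∩ Mateo ∩ Vera: 09:50-10:40, 16:00-18:30.
Maria ∩ Pablo ∩ Tara ∩ Mateo ∩ Vera ∩ Sofia: 09:50-10:40, 16:05-18:30.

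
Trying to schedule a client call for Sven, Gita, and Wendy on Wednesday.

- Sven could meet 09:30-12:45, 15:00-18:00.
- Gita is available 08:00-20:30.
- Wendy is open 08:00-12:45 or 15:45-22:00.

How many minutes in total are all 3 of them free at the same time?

330

Sven ∩ Gita: 09:30-12:45, 15:00-18:00.
Sven ∩ Gita ∩ Wendy: 09:30-12:45, 15:45-18:00.
Summing the common windows: 195 + 135 = 330 minutes.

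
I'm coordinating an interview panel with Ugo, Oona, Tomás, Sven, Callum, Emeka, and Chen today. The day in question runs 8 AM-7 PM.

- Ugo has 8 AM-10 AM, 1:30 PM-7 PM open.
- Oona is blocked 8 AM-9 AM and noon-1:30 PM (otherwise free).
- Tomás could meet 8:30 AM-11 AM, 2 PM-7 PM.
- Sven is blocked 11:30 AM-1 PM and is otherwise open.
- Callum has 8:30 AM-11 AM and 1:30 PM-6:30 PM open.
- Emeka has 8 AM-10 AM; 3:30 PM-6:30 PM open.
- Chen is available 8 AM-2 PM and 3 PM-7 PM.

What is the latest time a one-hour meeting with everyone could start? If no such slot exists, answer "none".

17:30

Ugo free: 08:00-10:00, 13:30-19:00.
Oona free: 09:00-12:00, 13:30-19:00 (invert busy blocks within the working day).
Tomás free: 08:30-11:00, 14:00-19:00.
Sven free: 08:00-11:30, 13:00-19:00 (invert busy blocks within the working day).
Callum free: 08:30-11:00, 13:30-18:30.
Emeka free: 08:00-10:00, 15:30-18:30.
Chen free: 08:00-14:00, 15:00-19:00.
Ugo ∩ Oona: 09:00-10:00, 13:30-19:00.
Ugo ∩ Oona ∩ Tomás: 09:00-10:00, 14:00-19:00.
Ugo ∩ Oona ∩ Tomás ∩ Sven: 09:00-10:00, 14:00-19:00.
Ugo ∩ Oona ∩ Tomás ∩ Sven ∩ Callum: 09:00-10:00, 14:00-18:30.
Ugo ∩ Oona ∩ Tomás ∩ Sven ∩ Callum ∩ Emeka: 09:00-10:00, 15:30-18:30.
Ugo ∩ Oona ∩ Tomás ∩ Sven ∩ Callum ∩ Emeka ∩ Chen: 09:00-10:00, 15:30-18:30.
Those are the intersection windows.
The last common window of at least 60 minutes is 15:30-18:30; a 60-minute meeting can start as late as 17:30 and still end by 18:30.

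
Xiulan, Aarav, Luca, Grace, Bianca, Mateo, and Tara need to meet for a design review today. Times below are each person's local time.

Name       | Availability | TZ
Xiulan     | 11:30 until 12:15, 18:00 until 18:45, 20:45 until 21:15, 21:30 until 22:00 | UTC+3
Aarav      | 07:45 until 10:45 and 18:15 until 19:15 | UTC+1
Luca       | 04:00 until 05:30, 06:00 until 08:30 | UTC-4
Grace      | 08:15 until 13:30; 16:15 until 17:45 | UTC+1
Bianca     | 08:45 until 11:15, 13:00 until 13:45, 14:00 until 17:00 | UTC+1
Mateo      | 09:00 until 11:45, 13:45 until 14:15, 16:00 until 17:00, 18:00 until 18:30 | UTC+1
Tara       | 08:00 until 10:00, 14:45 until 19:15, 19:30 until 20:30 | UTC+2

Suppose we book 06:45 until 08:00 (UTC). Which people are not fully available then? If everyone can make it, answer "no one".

Bianca, Grace, Luca, Mateo, Xiulan

Xiulan in UTC: 08:30-09:15, 15:00-15:45, 17:45-18:15, 18:30-19:00 (subtract 3h to convert from UTC+3).
Aarav in UTC: 06:45-09:45, 17:15-18:15 (subtract 1h to convert from UTC+1).
Luca in UTC: 08:00-09:30, 10:00-12:30 (add 4h to convert from UTC-4).
Grace in UTC: 07:15-12:30, 15:15-16:45 (subtract 1h to convert from UTC+1).
Bianca in UTC: 07:45-10:15, 12:00-12:45, 13:00-16:00 (subtract 1h to convert from UTC+1).
Mateo in UTC: 08:00-10:45, 12:45-13:15, 15:00-16:00, 17:00-17:30 (subtract 1h to convert from UTC+1).
Tara in UTC: 06:00-08:00, 12:45-17:15, 17:30-18:30 (subtract 2h to convert from UTC+2).
Xiulan: not fully free for 06:45-08:00. Aarav: free for 06:45-08:00. Luca: not fully free for 06:45-08:00. Grace: not fully free for 06:45-08:00. Bianca: not fully free for 06:45-08:00. Mateo: not fully free for 06:45-08:00. Tara: free for 06:45-08:00.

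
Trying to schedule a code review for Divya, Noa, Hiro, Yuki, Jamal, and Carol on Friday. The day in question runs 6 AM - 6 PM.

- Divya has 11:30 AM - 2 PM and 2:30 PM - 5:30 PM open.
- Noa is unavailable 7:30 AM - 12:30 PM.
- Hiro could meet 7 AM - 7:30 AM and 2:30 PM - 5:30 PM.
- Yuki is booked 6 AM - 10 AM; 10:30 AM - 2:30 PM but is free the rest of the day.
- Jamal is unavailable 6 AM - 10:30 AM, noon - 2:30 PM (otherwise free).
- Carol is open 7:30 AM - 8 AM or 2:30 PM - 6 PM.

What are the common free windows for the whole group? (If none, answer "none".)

Divya free: 11:30-14:00, 14:30-17:30.
Noa free: 06:00-07:30, 12:30-18:00 (invert busy blocks within the working day).
Hiro free: 07:00-07:30, 14:30-17:30.
Yuki free: 10:00-10:30, 14:30-18:00 (invert busy blocks within the working day).
Jamal free: 10:30-12:00, 14:30-18:00 (invert busy blocks within the working day).
Carol free: 07:30-08:00, 14:30-18:00.
Divya ∩ Noa: 12:30-14:00, 14:30-17:30.
Divya ∩ Noa ∩ Hiro: 14:30-17:30.
Divya ∩ Noa ∩ Hiro ∩ Yuki: 14:30-17:30.
Divya ∩ Noa ∩ Hiro ∩ Yuki ∩ Jamal: 14:30-17:30.
Divya ∩ Noa ∩ Hiro ∩ Yuki ∩ Jamal ∩ Carol: 14:30-17:30.
So the common availability across everyone is 14:30-17:30.

14:30-17:30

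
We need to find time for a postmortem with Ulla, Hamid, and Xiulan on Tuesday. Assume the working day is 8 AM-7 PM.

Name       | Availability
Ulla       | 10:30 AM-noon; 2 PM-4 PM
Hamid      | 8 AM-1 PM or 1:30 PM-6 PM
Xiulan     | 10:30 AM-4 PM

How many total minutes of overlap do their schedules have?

210

Ulla ∩ Hamid: 10:30-12:00, 14:00-16:00.
Ulla ∩ Hamid ∩ Xiulan: 10:30-12:00, 14:00-16:00.
Summing the common windows: 90 + 120 = 210 minutes.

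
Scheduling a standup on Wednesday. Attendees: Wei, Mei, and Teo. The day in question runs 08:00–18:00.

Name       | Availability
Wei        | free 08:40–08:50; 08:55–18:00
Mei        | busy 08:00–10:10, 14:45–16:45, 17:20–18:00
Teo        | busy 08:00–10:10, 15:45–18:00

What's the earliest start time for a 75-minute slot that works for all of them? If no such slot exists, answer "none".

10:10

Wei free: 08:40-08:50, 08:55-18:00.
Mei free: 10:10-14:45, 16:45-17:20 (invert busy blocks within the working day).
Teo free: 10:10-15:45 (invert busy blocks within the working day).
Wei ∩ Mei: 10:10-14:45, 16:45-17:20.
Wei ∩ Mei ∩ Teo: 10:10-14:45.
Those are the intersection windows.
The first common window of at least 75 minutes is 10:10-14:45, so the earliest start is 10:10.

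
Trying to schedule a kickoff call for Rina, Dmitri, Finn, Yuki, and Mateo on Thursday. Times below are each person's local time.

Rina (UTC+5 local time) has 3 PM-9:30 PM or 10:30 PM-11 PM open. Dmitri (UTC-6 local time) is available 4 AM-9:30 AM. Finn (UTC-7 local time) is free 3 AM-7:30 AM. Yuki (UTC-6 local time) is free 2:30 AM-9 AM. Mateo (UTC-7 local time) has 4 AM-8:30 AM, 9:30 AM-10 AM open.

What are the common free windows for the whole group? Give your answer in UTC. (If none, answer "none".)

Rina in UTC: 10:00-16:30, 17:30-18:00 (subtract 5h to convert from UTC+5).
Dmitri in UTC: 10:00-15:30 (add 6h to convert from UTC-6).
Finn in UTC: 10:00-14:30 (add 7h to convert from UTC-7).
Yuki in UTC: 08:30-15:00 (add 6h to convert from UTC-6).
Mateo in UTC: 11:00-15:30, 16:30-17:00 (add 7h to convert from UTC-7).
Rina ∩ Dmitri: 10:00-15:30.
Rina ∩ Dmitri ∩ Finn: 10:00-14:30.
Rina ∩ Dmitri ∩ Finn ∩ Yuki: 10:00-14:30.
Rina ∩ Dmitri ∩ Finn ∩ Yuki ∩ Mateo: 11:00-14:30.

11:00-14:30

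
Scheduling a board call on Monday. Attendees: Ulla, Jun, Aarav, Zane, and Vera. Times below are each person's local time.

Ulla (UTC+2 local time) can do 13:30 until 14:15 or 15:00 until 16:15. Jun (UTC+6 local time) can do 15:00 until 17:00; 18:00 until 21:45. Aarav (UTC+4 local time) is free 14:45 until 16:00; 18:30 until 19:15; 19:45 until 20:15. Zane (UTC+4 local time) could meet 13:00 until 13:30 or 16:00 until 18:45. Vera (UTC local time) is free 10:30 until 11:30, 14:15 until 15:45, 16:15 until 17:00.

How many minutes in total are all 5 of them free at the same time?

0

Ulla in UTC: 11:30-12:15, 13:00-14:15 (subtract 2h to convert from UTC+2).
Jun in UTC: 09:00-11:00, 12:00-15:45 (subtract 6h to convert from UTC+6).
Aarav in UTC: 10:45-12:00, 14:30-15:15, 15:45-16:15 (subtract 4h to convert from UTC+4).
Zane in UTC: 09:00-09:30, 12:00-14:45 (subtract 4h to convert from UTC+4).
Vera in UTC: 10:30-11:30, 14:15-15:45, 16:15-17:00.
Ulla ∩ Jun: 12:00-12:15, 13:00-14:15.
Ulla ∩ Jun ∩ Aarav: ∅.
Ulla ∩ Jun ∩ Aarav ∩ Zane: ∅.
Ulla ∩ Jun ∩ Aarav ∩ Zane ∩ Vera: ∅.
There is no time when everyone is free.
There is no common window, so the total is 0 minutes.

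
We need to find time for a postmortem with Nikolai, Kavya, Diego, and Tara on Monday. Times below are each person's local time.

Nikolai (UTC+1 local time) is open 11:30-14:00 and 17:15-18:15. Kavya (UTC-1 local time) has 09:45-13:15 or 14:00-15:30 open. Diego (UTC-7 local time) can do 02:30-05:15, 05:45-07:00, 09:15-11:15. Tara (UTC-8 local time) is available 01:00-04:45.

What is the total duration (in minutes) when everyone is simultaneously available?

90

Nikolai in UTC: 10:30-13:00, 16:15-17:15 (subtract 1h to convert from UTC+1).
Kavya in UTC: 10:45-14:15, 15:00-16:30 (add 1h to convert from UTC-1).
Diego in UTC: 09:30-12:15, 12:45-14:00, 16:15-18:15 (add 7h to convert from UTC-7).
Tara in UTC: 09:00-12:45 (add 8h to convert from UTC-8).
Nikolai ∩ Kavya: 10:45-13:00, 16:15-16:30.
Nikolai ∩ Kavya ∩ Diego: 10:45-12:15, 12:45-13:00, 16:15-16:30.
Nikolai ∩ Kavya ∩ Diego ∩ Tara: 10:45-12:15.
That's a single block of 90 minutes.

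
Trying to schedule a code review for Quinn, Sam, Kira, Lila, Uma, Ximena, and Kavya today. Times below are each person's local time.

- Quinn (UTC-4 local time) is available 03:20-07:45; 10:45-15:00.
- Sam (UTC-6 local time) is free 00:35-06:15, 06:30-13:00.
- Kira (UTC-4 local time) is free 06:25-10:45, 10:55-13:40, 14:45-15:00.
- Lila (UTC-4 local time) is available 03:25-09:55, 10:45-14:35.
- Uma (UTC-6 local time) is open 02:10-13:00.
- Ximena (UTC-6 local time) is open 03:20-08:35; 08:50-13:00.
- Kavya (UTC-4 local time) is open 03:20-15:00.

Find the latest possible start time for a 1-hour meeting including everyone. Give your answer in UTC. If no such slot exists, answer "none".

Quinn in UTC: 07:20-11:45, 14:45-19:00 (add 4h to convert from UTC-4).
Sam in UTC: 06:35-12:15, 12:30-19:00 (add 6h to convert from UTC-6).
Kira in UTC: 10:25-14:45, 14:55-17:40, 18:45-19:00 (add 4h to convert from UTC-4).
Lila in UTC: 07:25-13:55, 14:45-18:35 (add 4h to convert from UTC-4).
Uma in UTC: 08:10-19:00 (add 6h to convert from UTC-6).
Ximena in UTC: 09:20-14:35, 14:50-19:00 (add 6h to convert from UTC-6).
Kavya in UTC: 07:20-19:00 (add 4h to convert from UTC-4).
Quinn ∩ Sam: 07:20-11:45, 14:45-19:00.
Quinn ∩ Sam ∩ Kira: 10:25-11:45, 14:55-17:40, 18:45-19:00.
Quinn ∩ Sam ∩ Kira ∩ Lila: 10:25-11:45, 14:55-17:40.
Quinn ∩ Sam ∩ Kira ∩ Lila ∩ Uma: 10:25-11:45, 14:55-17:40.
Quinn ∩ Sam ∩ Kira ∩ Lila ∩ Uma ∩ Ximena: 10:25-11:45, 14:55-17:40.
Quinn ∩ Sam ∩ Kira ∩ Lila ∩ Uma ∩ Ximena ∩ Kavya: 10:25-11:45, 14:55-17:40.
So the common availability across everyone is 10:25-11:45, 14:55-17:40.
The last common window of at least 60 minutes is 14:55-17:40; a 60-minute meeting can start as late as 16:40 and still end by 17:40.

16:40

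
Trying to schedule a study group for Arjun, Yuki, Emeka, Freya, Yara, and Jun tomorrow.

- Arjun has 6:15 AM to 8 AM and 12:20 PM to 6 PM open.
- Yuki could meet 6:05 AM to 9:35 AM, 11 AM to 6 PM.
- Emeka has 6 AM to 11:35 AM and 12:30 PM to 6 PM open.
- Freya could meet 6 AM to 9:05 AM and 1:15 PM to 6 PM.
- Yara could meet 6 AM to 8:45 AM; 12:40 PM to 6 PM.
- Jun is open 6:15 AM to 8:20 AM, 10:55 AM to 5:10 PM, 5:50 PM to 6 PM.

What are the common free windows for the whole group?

06:15-08:00, 13:15-17:10, 17:50-18:00

Arjun ∩ Yuki: 06:15-08:00, 12:20-18:00.
Arjun ∩ Yuki ∩ Emeka: 06:15-08:00, 12:30-18:00.
Arjun ∩ Yuki ∩ Emeka ∩ Freya: 06:15-08:00, 13:15-18:00.
Arjun ∩ Yuki ∩ Emeka ∩ Freya ∩ Yara: 06:15-08:00, 13:15-18:00.
Arjun ∩ Yuki ∩ Emeka ∩ Freya ∩ Yara ∩ Jun: 06:15-08:00, 13:15-17:10, 17:50-18:00.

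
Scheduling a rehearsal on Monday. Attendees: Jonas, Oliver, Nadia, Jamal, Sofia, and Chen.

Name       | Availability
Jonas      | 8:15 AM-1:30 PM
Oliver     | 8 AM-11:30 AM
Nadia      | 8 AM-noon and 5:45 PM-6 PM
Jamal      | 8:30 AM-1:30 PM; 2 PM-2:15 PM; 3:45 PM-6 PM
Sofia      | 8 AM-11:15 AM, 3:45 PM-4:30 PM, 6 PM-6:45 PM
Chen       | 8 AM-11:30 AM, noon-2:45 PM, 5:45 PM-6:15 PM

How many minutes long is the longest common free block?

Jonas ∩ Oliver: 08:15-11:30.
Jonas ∩ Oliver ∩ Nadia: 08:15-11:30.
Jonas ∩ Oliver ∩ Nadia ∩ Jamal: 08:30-11:30.
Jonas ∩ Oliver ∩ Nadia ∩ Jamal ∩ Sofia: 08:30-11:15.
Jonas ∩ Oliver ∩ Nadia ∩ Jamal ∩ Sofia ∩ Chen: 08:30-11:15.
The longest is 08:30-11:15 at 165 minutes.

165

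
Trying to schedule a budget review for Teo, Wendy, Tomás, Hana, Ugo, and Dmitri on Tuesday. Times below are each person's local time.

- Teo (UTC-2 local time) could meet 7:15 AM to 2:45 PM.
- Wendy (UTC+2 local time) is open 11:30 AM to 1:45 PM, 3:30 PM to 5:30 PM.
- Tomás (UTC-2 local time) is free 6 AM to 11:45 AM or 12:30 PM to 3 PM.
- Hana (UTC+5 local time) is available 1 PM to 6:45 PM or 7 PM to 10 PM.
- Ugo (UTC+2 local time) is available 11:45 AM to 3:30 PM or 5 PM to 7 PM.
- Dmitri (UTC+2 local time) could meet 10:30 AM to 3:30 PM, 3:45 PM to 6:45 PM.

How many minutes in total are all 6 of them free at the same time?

Teo in UTC: 09:15-16:45 (add 2h to convert from UTC-2).
Wendy in UTC: 09:30-11:45, 13:30-15:30 (subtract 2h to convert from UTC+2).
Tomás in UTC: 08:00-13:45, 14:30-17:00 (add 2h to convert from UTC-2).
Hana in UTC: 08:00-13:45, 14:00-17:00 (subtract 5h to convert from UTC+5).
Ugo in UTC: 09:45-13:30, 15:00-17:00 (subtract 2h to convert from UTC+2).
Dmitri in UTC: 08:30-13:30, 13:45-16:45 (subtract 2h to convert from UTC+2).
Teo ∩ Wendy: 09:30-11:45, 13:30-15:30.
Teo ∩ Wendy ∩ Tomás: 09:30-11:45, 13:30-13:45, 14:30-15:30.
Teo ∩ Wendy ∩ Tomás ∩ Hana: 09:30-11:45, 13:30-13:45, 14:30-15:30.
Teo ∩ Wendy ∩ Tomás ∩ Hana ∩ Ugo: 09:45-11:45, 15:00-15:30.
Teo ∩ Wendy ∩ Tomás ∩ Hana ∩ Ugo ∩ Dmitri: 09:45-11:45, 15:00-15:30.
So the common availability across everyone is 09:45-11:45, 15:00-15:30.
Summing the common windows: 120 + 30 = 150 minutes.

150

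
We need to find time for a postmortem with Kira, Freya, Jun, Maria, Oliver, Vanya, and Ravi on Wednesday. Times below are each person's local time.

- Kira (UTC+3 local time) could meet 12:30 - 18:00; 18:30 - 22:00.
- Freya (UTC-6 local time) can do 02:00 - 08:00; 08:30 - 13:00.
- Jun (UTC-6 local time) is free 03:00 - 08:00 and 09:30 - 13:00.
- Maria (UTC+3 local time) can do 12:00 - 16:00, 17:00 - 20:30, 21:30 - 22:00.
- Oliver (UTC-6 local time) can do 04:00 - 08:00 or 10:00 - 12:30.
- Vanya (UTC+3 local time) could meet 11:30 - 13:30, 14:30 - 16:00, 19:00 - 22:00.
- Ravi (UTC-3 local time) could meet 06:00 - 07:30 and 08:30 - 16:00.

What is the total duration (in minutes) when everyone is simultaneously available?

Kira in UTC: 09:30-15:00, 15:30-19:00 (subtract 3h to convert from UTC+3).
Freya in UTC: 08:00-14:00, 14:30-19:00 (add 6h to convert from UTC-6).
Jun in UTC: 09:00-14:00, 15:30-19:00 (add 6h to convert from UTC-6).
Maria in UTC: 09:00-13:00, 14:00-17:30, 18:30-19:00 (subtract 3h to convert from UTC+3).
Oliver in UTC: 10:00-14:00, 16:00-18:30 (add 6h to convert from UTC-6).
Vanya in UTC: 08:30-10:30, 11:30-13:00, 16:00-19:00 (subtract 3h to convert from UTC+3).
Ravi in UTC: 09:00-10:30, 11:30-19:00 (add 3h to convert from UTC-3).
Kira ∩ Freya: 09:30-14:00, 14:30-15:00, 15:30-19:00.
Kira ∩ Freya ∩ Jun: 09:30-14:00, 15:30-19:00.
Kira ∩ Freya ∩ Jun ∩ Maria: 09:30-13:00, 15:30-17:30, 18:30-19:00.
Kira ∩ Freya ∩ Jun ∩ Maria ∩ Oliver: 10:00-13:00, 16:00-17:30.
Kira ∩ Freya ∩ Jun ∩ Maria ∩ Oliver ∩ Vanya: 10:00-10:30, 11:30-13:00, 16:00-17:30.
Kira ∩ Freya ∩ Jun ∩ Maria ∩ Oliver ∩ Vanya ∩ Ravi: 10:00-10:30, 11:30-13:00, 16:00-17:30.
Summing the common windows: 30 + 90 + 90 = 210 minutes.

210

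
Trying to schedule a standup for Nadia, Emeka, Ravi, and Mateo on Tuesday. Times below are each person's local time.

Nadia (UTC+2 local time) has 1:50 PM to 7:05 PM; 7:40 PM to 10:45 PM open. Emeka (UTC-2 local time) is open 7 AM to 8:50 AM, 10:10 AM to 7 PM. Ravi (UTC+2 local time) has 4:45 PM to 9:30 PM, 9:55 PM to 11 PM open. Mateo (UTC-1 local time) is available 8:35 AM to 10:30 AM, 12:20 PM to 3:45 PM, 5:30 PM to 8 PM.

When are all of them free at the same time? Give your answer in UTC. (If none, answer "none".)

14:45-16:45, 18:30-19:30, 19:55-20:45

Nadia in UTC: 11:50-17:05, 17:40-20:45 (subtract 2h to convert from UTC+2).
Emeka in UTC: 09:00-10:50, 12:10-21:00 (add 2h to convert from UTC-2).
Ravi in UTC: 14:45-19:30, 19:55-21:00 (subtract 2h to convert from UTC+2).
Mateo in UTC: 09:35-11:30, 13:20-16:45, 18:30-21:00 (add 1h to convert from UTC-1).
Nadia ∩ Emeka: 12:10-17:05, 17:40-20:45.
Nadia ∩ Emeka ∩ Ravi: 14:45-17:05, 17:40-19:30, 19:55-20:45.
Nadia ∩ Emeka ∩ Ravi ∩ Mateo: 14:45-16:45, 18:30-19:30, 19:55-20:45.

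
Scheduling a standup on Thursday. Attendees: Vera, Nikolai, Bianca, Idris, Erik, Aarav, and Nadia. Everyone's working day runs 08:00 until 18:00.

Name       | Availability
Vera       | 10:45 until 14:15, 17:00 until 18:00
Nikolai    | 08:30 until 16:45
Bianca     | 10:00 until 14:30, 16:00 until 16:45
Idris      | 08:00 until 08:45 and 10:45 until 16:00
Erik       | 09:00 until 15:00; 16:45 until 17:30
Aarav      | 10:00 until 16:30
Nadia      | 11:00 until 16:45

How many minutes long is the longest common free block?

Vera ∩ Nikolai: 10:45-14:15.
Vera ∩ Nikolai ∩ Bianca: 10:45-14:15.
Vera ∩ Nikolai ∩ Bianca ∩ Idris: 10:45-14:15.
Vera ∩ Nikolai ∩ Bianca ∩ Idris ∩ Erik: 10:45-14:15.
Vera ∩ Nikolai ∩ Bianca ∩ Idris ∩ Erik ∩ Aarav: 10:45-14:15.
Vera ∩ Nikolai ∩ Bianca ∩ Idris ∩ Erik ∩ Aarav ∩ Nadia: 11:00-14:15.
Those are the intersection windows.
The longest is 11:00-14:15 at 195 minutes.

195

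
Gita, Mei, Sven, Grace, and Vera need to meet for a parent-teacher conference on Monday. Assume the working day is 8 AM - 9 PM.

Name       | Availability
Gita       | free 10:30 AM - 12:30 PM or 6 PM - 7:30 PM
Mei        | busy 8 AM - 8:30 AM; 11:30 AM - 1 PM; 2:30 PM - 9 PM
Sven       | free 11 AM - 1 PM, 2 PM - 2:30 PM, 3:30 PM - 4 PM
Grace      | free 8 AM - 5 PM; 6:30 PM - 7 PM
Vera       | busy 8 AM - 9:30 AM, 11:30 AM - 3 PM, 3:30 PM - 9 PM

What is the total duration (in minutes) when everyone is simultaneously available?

Gita free: 10:30-12:30, 18:00-19:30.
Mei free: 08:30-11:30, 13:00-14:30 (invert busy blocks within the working day).
Sven free: 11:00-13:00, 14:00-14:30, 15:30-16:00.
Grace free: 08:00-17:00, 18:30-19:00.
Vera free: 09:30-11:30, 15:00-15:30 (invert busy blocks within the working day).
Gita ∩ Mei: 10:30-11:30.
Gita ∩ Mei ∩ Sven: 11:00-11:30.
Gita ∩ Mei ∩ Sven ∩ Grace: 11:00-11:30.
Gita ∩ Mei ∩ Sven ∩ Grace ∩ Vera: 11:00-11:30.
That's a single block of 30 minutes.

30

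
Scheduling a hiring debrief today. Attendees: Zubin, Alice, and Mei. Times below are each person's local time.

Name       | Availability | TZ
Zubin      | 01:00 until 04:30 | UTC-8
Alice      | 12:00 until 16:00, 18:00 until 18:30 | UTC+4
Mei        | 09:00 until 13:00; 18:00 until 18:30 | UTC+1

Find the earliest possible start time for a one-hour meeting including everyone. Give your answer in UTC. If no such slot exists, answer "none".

09:00

Zubin in UTC: 09:00-12:30 (add 8h to convert from UTC-8).
Alice in UTC: 08:00-12:00, 14:00-14:30 (subtract 4h to convert from UTC+4).
Mei in UTC: 08:00-12:00, 17:00-17:30 (subtract 1h to convert from UTC+1).
Zubin ∩ Alice: 09:00-12:00.
Zubin ∩ Alice ∩ Mei: 09:00-12:00.
Those are the intersection windows.
The first common window of at least 60 minutes is 09:00-12:00, so the earliest start is 09:00.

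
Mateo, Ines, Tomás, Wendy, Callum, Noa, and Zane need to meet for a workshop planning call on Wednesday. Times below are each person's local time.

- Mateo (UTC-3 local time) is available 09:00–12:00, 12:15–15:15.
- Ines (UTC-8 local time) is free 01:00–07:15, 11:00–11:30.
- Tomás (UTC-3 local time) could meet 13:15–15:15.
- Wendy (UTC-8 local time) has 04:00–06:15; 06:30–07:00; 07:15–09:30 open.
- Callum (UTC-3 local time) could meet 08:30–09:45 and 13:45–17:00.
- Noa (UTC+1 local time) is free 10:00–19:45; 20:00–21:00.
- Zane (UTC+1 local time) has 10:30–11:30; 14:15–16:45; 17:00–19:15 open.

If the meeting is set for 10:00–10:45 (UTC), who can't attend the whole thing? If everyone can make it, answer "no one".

Mateo in UTC: 12:00-15:00, 15:15-18:15 (add 3h to convert from UTC-3).
Ines in UTC: 09:00-15:15, 19:00-19:30 (add 8h to convert from UTC-8).
Tomás in UTC: 16:15-18:15 (add 3h to convert from UTC-3).
Wendy in UTC: 12:00-14:15, 14:30-15:00, 15:15-17:30 (add 8h to convert from UTC-8).
Callum in UTC: 11:30-12:45, 16:45-20:00 (add 3h to convert from UTC-3).
Noa in UTC: 09:00-18:45, 19:00-20:00 (subtract 1h to convert from UTC+1).
Zane in UTC: 09:30-10:30, 13:15-15:45, 16:00-18:15 (subtract 1h to convert from UTC+1).
Mateo: not fully free for 10:00-10:45. Ines: free for 10:00-10:45. Tomás: not fully free for 10:00-10:45. Wendy: not fully free for 10:00-10:45. Callum: not fully free for 10:00-10:45. Noa: free for 10:00-10:45. Zane: not fully free for 10:00-10:45.

Callum, Mateo, Tomás, Wendy, Zane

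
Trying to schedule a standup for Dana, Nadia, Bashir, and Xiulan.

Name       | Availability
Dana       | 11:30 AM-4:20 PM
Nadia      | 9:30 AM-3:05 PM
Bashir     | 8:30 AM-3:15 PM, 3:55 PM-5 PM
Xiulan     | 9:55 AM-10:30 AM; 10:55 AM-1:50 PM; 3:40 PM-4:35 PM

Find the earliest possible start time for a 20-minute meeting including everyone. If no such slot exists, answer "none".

11:30

Dana ∩ Nadia: 11:30-15:05.
Dana ∩ Nadia ∩ Bashir: 11:30-15:05.
Dana ∩ Nadia ∩ Bashir ∩ Xiulan: 11:30-13:50.
The first common window of at least 20 minutes is 11:30-13:50, so the earliest start is 11:30.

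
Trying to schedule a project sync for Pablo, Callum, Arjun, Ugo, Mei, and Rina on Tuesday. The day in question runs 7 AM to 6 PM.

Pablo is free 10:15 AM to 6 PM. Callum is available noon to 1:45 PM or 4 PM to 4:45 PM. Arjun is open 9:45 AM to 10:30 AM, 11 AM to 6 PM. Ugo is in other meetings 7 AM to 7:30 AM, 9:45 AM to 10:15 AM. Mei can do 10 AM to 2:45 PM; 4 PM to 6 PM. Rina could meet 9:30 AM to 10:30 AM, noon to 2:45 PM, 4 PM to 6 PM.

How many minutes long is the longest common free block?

Pablo free: 10:15-18:00.
Callum free: 12:00-13:45, 16:00-16:45.
Arjun free: 09:45-10:30, 11:00-18:00.
Ugo free: 07:30-09:45, 10:15-18:00 (invert busy blocks within the working day).
Mei free: 10:00-14:45, 16:00-18:00.
Rina free: 09:30-10:30, 12:00-14:45, 16:00-18:00.
Pablo ∩ Callum: 12:00-13:45, 16:00-16:45.
Pablo ∩ Callum ∩ Arjun: 12:00-13:45, 16:00-16:45.
Pablo ∩ Callum ∩ Arjun ∩ Ugo: 12:00-13:45, 16:00-16:45.
Pablo ∩ Callum ∩ Arjun ∩ Ugo ∩ Mei: 12:00-13:45, 16:00-16:45.
Pablo ∩ Callum ∩ Arjun ∩ Ugo ∩ Mei ∩ Rina: 12:00-13:45, 16:00-16:45.
The longest is 12:00-13:45 at 105 minutes.

105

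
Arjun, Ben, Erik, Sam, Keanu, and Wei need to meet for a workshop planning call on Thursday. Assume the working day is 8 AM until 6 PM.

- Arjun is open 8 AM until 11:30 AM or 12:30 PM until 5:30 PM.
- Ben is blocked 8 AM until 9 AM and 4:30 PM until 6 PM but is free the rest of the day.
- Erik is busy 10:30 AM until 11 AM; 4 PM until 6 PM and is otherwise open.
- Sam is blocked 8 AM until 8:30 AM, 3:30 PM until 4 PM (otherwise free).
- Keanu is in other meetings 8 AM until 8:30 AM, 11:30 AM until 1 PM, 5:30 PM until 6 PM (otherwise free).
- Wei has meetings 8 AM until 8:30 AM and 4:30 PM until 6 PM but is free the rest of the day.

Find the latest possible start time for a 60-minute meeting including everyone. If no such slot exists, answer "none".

Arjun free: 08:00-11:30, 12:30-17:30.
Ben free: 09:00-16:30 (invert busy blocks within the working day).
Erik free: 08:00-10:30, 11:00-16:00 (invert busy blocks within the working day).
Sam free: 08:30-15:30, 16:00-18:00 (invert busy blocks within the working day).
Keanu free: 08:30-11:30, 13:00-17:30 (invert busy blocks within the working day).
Wei free: 08:30-16:30 (invert busy blocks within the working day).
Arjun ∩ Ben: 09:00-11:30, 12:30-16:30.
Arjun ∩ Ben ∩ Erik: 09:00-10:30, 11:00-11:30, 12:30-16:00.
Arjun ∩ Ben ∩ Erik ∩ Sam: 09:00-10:30, 11:00-11:30, 12:30-15:30.
Arjun ∩ Ben ∩ Erik ∩ Sam ∩ Keanu: 09:00-10:30, 11:00-11:30, 13:00-15:30.
Arjun ∩ Ben ∩ Erik ∩ Sam ∩ Keanu ∩ Wei: 09:00-10:30, 11:00-11:30, 13:00-15:30.
The last common window of at least 60 minutes is 13:00-15:30; a 60-minute meeting can start as late as 14:30 and still end by 15:30.

14:30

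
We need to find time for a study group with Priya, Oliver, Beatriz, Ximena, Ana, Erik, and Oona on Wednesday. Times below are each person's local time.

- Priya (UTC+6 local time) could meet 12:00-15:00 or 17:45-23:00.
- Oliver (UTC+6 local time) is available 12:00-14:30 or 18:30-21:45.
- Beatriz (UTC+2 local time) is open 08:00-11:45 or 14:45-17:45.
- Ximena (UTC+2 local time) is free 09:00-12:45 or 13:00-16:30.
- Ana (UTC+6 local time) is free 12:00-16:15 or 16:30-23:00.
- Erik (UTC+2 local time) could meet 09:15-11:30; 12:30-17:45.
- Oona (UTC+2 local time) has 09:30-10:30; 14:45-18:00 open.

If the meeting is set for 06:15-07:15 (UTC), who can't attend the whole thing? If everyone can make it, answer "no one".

Erik, Oona, Ximena

Priya in UTC: 06:00-09:00, 11:45-17:00 (subtract 6h to convert from UTC+6).
Oliver in UTC: 06:00-08:30, 12:30-15:45 (subtract 6h to convert from UTC+6).
Beatriz in UTC: 06:00-09:45, 12:45-15:45 (subtract 2h to convert from UTC+2).
Ximena in UTC: 07:00-10:45, 11:00-14:30 (subtract 2h to convert from UTC+2).
Ana in UTC: 06:00-10:15, 10:30-17:00 (subtract 6h to convert from UTC+6).
Erik in UTC: 07:15-09:30, 10:30-15:45 (subtract 2h to convert from UTC+2).
Oona in UTC: 07:30-08:30, 12:45-16:00 (subtract 2h to convert from UTC+2).
Priya: free for 06:15-07:15. Oliver: free for 06:15-07:15. Beatriz: free for 06:15-07:15. Ximena: not fully free for 06:15-07:15. Ana: free for 06:15-07:15. Erik: not fully free for 06:15-07:15. Oona: not fully free for 06:15-07:15.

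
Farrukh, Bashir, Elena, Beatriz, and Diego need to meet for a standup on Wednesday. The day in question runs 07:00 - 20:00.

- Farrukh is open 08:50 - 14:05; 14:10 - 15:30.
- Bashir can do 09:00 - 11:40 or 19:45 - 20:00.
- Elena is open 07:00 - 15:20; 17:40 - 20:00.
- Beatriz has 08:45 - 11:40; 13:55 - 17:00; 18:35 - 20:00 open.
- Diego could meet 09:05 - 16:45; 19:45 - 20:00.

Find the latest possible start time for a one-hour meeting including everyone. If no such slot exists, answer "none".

10:40

Farrukh ∩ Bashir: 09:00-11:40.
Farrukh ∩ Bashir ∩ Elena: 09:00-11:40.
Farrukh ∩ Bashir ∩ Elena ∩ Beatriz: 09:00-11:40.
Farrukh ∩ Bashir ∩ Elena ∩ Beatriz ∩ Diego: 09:05-11:40.
Those are the intersection windows.
The last common window of at least 60 minutes is 09:05-11:40; a 60-minute meeting can start as late as 10:40 and still end by 11:40.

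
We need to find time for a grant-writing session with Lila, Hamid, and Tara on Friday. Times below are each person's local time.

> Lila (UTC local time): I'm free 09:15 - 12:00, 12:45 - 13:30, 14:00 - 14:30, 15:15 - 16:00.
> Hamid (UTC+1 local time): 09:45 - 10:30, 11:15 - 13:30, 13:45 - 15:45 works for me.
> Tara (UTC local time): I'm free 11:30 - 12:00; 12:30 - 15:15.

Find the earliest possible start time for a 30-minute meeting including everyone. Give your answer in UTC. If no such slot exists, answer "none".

11:30

Lila in UTC: 09:15-12:00, 12:45-13:30, 14:00-14:30, 15:15-16:00.
Hamid in UTC: 08:45-09:30, 10:15-12:30, 12:45-14:45 (subtract 1h to convert from UTC+1).
Tara in UTC: 11:30-12:00, 12:30-15:15.
Lila ∩ Hamid: 09:15-09:30, 10:15-12:00, 12:45-13:30, 14:00-14:30.
Lila ∩ Hamid ∩ Tara: 11:30-12:00, 12:45-13:30, 14:00-14:30.
The first common window of at least 30 minutes is 11:30-12:00, so the earliest start is 11:30.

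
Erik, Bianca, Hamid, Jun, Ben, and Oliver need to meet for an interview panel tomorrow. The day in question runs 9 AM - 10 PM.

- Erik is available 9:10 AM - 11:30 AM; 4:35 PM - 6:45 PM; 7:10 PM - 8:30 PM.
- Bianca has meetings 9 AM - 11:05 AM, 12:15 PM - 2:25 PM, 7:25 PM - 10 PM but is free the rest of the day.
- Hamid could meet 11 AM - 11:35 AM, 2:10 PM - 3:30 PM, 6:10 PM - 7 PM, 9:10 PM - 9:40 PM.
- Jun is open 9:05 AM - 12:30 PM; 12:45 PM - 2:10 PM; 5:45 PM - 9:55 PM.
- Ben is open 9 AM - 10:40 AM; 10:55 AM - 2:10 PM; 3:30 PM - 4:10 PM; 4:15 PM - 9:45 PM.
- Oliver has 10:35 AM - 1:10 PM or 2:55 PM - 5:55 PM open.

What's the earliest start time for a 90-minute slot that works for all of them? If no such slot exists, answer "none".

Erik free: 09:10-11:30, 16:35-18:45, 19:10-20:30.
Bianca free: 11:05-12:15, 14:25-19:25 (invert busy blocks within the working day).
Hamid free: 11:00-11:35, 14:10-15:30, 18:10-19:00, 21:10-21:40.
Jun free: 09:05-12:30, 12:45-14:10, 17:45-21:55.
Ben free: 09:00-10:40, 10:55-14:10, 15:30-16:10, 16:15-21:45.
Oliver free: 10:35-13:10, 14:55-17:55.
Erik ∩ Bianca: 11:05-11:30, 16:35-18:45, 19:10-19:25.
Erik ∩ Bianca ∩ Hamid: 11:05-11:30, 18:10-18:45.
Erik ∩ Bianca ∩ Hamid ∩ Jun: 11:05-11:30, 18:10-18:45.
Erik ∩ Bianca ∩ Hamid ∩ Jun ∩ Ben: 11:05-11:30, 18:10-18:45.
Erik ∩ Bianca ∩ Hamid ∩ Jun ∩ Ben ∩ Oliver: 11:05-11:30.
No common window is at least 90 minutes long.

none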